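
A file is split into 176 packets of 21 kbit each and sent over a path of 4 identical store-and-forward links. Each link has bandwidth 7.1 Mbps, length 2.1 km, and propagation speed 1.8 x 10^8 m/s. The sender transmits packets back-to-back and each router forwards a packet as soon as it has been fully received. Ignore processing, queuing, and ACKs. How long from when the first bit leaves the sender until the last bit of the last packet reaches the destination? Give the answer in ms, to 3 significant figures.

529 ms

Per-hop transmission t_tx = L/R = 21000/7100000 = 2.95775 ms.
Per-hop propagation t_prop = 2100/180000000 = 0.0116667 ms.
Pipeline fill: first packet needs 4·t_tx to clear all hops; remaining 175 packets each add one t_tx.
Total = (4+176-1)·t_tx + 4·t_prop = 179·2.95775 + 4·0.0116667 = 529 ms.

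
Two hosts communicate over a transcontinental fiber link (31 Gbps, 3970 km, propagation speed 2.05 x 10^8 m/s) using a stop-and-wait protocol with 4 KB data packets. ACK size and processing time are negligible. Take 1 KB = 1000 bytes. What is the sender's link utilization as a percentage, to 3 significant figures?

0.00267 %

t_tx = L/R = 32000/31000000000 = 1.03226e-06 s.
t_prop = 3970000/2.05e+08 = 0.0193659 s; RTT = 0.0387317 s.
Cycle = t_tx + RTT = 0.0387327 s.
Utilization = t_tx / cycle = 1.03226e-06/0.0387327 = 0.00267 %.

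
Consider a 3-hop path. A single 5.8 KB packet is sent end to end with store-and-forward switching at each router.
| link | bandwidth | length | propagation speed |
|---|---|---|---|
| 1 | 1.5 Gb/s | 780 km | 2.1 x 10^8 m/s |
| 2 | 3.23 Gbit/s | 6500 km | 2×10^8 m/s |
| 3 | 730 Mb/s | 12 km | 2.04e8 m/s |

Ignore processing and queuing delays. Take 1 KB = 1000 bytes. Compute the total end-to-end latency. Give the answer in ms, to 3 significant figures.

36.4 ms

L = 46400 bits.
Transmission delays (L/R per hop): 0.0309333, 0.0143653, 0.0635616 ms; sum = 0.10886 ms.
Propagation delays (d/s per hop): 3.71429, 32.5, 0.0588235 ms; sum = 36.2731 ms.
End-to-end = 36.4 ms.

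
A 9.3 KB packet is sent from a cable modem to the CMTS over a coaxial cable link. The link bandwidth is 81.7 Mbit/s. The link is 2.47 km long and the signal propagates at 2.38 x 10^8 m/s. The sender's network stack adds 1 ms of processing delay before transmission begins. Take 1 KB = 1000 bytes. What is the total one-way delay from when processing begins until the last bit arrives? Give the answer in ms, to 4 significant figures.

L = 74400 bits.
Transmission delay = L/R = 74400 / 81700000 = 0.910649 ms.
Propagation delay = d/s = 2470 m / 238000000 m/s = 0.0103782 ms.
Plus processing delay 1 ms = 1 ms.
Total = 1.921 ms.

1.921 ms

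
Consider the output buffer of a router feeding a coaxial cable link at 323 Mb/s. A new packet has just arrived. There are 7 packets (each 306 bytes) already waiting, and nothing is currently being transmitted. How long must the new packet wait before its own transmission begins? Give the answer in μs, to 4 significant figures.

Each queued packet: L/R = 2448/323000000 = 7.57895 μs.
7 queued → 53.0526 μs.
Queuing delay = 53.05 μs.

53.05 μs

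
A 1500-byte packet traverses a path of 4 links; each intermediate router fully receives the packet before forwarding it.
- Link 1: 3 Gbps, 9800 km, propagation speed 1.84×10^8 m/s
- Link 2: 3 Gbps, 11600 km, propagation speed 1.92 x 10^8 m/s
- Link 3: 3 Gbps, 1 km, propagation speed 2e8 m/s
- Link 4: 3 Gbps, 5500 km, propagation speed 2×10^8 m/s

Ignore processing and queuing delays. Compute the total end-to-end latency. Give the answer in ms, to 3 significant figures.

141 ms

L = 1500 × 8 = 12000 bits.
Transmission delay per hop = L/R = 12000/3000000000 = 0.004 ms; 4 hops → 0.016 ms.
Propagation delays (d/s per hop): 53.2609, 60.4167, 0.005, 27.5 ms; sum = 141.183 ms.
End-to-end = 141 ms.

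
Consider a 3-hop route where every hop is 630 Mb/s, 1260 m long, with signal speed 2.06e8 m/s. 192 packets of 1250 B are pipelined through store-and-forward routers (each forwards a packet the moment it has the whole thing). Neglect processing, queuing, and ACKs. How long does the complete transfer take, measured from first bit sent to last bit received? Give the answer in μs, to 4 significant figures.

Per-hop transmission t_tx = L/R = 10000/630000000 = 15.873 μs.
Per-hop propagation t_prop = 1260/206000000 = 6.1165 μs.
Pipeline fill: first packet needs 3·t_tx to clear all hops; remaining 191 packets each add one t_tx.
Total = (3+192-1)·t_tx + 3·t_prop = 194·15.873 + 3·6.1165 = 3098 μs.

3098 μs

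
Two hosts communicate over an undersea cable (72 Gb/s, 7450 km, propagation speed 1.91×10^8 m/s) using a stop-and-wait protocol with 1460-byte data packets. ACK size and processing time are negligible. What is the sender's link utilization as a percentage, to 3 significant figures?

t_tx = L/R = 11680/72000000000 = 1.62222e-07 s.
t_prop = 7450000/191000000 = 0.0390052 s; RTT = 0.0780105 s.
Cycle = t_tx + RTT = 0.0780106 s.
Utilization = t_tx / cycle = 1.62222e-07/0.0780106 = 0.000208 %.

0.000208 %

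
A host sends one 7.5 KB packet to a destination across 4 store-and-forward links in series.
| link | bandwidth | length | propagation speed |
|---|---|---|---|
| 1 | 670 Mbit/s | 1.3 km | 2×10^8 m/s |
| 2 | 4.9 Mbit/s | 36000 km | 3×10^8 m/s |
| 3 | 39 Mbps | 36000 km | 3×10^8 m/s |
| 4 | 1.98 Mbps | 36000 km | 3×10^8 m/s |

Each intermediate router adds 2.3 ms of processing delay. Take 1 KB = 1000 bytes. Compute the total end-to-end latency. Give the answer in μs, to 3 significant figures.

411000 μs

L = 60000 bits.
Transmission delays (L/R per hop): 89.5522, 12244.9, 1538.46, 30303 μs; sum = 44175.9 μs.
Propagation delays (d/s per hop): 6.5, 120000, 120000, 120000 μs; sum = 360007 μs.
Processing at 3 router(s): 3 × 2.3 ms = 6900 μs.
End-to-end = 411000 μs.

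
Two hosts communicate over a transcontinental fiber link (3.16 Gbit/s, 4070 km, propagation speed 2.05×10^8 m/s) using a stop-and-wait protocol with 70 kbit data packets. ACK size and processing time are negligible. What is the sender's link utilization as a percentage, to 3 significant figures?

0.0558 %

t_tx = L/R = 70000/3160000000 = 2.21519e-05 s.
t_prop = 4070000/2.05e+08 = 0.0198537 s; RTT = 0.0397073 s.
Cycle = t_tx + RTT = 0.0397295 s.
Utilization = t_tx / cycle = 2.21519e-05/0.0397295 = 0.0558 %.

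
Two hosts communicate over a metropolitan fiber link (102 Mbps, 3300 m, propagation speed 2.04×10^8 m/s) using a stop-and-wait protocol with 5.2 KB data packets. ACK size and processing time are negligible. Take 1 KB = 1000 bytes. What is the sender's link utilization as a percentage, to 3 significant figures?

92.7 %

t_tx = L/R = 41600/102000000 = 0.000407843 s.
t_prop = 3300/204000000 = 1.61765e-05 s; RTT = 3.23529e-05 s.
Cycle = t_tx + RTT = 0.000440196 s.
Utilization = t_tx / cycle = 0.000407843/0.000440196 = 92.7 %.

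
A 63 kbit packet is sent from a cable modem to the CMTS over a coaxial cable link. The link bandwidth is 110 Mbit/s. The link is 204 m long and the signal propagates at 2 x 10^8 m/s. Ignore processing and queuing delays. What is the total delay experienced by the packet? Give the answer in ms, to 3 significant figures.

0.574 ms

L = 63000 bits.
Transmission delay = L/R = 63000 / 110000000 = 0.572727 ms.
Propagation delay = d/s = 204 m / 200000000 m/s = 0.00102 ms.
Total = 0.574 ms.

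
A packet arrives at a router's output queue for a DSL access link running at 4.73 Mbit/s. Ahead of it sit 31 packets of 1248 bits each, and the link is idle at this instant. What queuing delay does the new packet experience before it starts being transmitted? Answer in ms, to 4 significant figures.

Each queued packet: L/R = 1248/4730000 = 0.263848 ms.
31 queued → 8.17928 ms.
Queuing delay = 8.179 ms.

8.179 ms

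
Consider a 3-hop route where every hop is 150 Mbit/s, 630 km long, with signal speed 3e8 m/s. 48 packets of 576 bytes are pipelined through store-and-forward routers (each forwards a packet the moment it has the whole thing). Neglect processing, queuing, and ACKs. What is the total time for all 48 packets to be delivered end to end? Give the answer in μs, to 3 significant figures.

7840 μs

Per-hop transmission t_tx = L/R = 4608/150000000 = 30.72 μs.
Per-hop propagation t_prop = 630000/300000000 = 2100 μs.
Pipeline fill: first packet needs 3·t_tx to clear all hops; remaining 47 packets each add one t_tx.
Total = (3+48-1)·t_tx + 3·t_prop = 50·30.72 + 3·2100 = 7840 μs.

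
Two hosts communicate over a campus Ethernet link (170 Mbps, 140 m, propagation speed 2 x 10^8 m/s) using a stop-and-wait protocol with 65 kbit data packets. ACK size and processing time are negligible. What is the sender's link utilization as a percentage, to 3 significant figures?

t_tx = L/R = 65000/170000000 = 0.000382353 s.
t_prop = 140/200000000 = 7e-07 s; RTT = 1.4e-06 s.
Cycle = t_tx + RTT = 0.000383753 s.
Utilization = t_tx / cycle = 0.000382353/0.000383753 = 99.6 %.

99.6 %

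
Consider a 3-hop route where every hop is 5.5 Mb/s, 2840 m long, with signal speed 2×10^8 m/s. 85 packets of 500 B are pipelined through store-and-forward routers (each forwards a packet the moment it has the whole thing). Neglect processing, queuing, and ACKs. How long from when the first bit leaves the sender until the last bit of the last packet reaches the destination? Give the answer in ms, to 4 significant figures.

63.32 ms

Per-hop transmission t_tx = L/R = 4000/5500000 = 0.727273 ms.
Per-hop propagation t_prop = 2840/200000000 = 0.0142 ms.
Pipeline fill: first packet needs 3·t_tx to clear all hops; remaining 84 packets each add one t_tx.
Total = (3+85-1)·t_tx + 3·t_prop = 87·0.727273 + 3·0.0142 = 63.32 ms.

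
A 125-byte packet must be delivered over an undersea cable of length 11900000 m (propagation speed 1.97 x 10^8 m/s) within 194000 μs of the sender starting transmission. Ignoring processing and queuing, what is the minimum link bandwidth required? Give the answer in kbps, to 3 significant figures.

7.49 kbps

L = 1000 bits.
Propagation delay = 11900000 / 197000000 = 60406.1 μs.
Transmission budget = 194000 − 60406.1 = 133594 μs.
R ≥ L / t_tx = 1000 bits / 0.133594 s = 7.49 kbps.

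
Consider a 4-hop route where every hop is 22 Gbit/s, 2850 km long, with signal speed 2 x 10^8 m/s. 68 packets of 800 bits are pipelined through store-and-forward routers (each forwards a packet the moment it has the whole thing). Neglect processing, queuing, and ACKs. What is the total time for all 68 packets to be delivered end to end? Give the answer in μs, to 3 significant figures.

Per-hop transmission t_tx = L/R = 800/22000000000 = 0.0363636 μs.
Per-hop propagation t_prop = 2850000/200000000 = 14250 μs.
Pipeline fill: first packet needs 4·t_tx to clear all hops; remaining 67 packets each add one t_tx.
Total = (4+68-1)·t_tx + 4·t_prop = 71·0.0363636 + 4·14250 = 57000 μs.

57000 μs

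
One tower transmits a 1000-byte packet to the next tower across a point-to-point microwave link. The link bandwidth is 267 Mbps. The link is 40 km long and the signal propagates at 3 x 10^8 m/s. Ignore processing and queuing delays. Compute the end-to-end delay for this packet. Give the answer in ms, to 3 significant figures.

0.163 ms

L = 1000 × 8 = 8000 bits.
Transmission delay = L/R = 8000 / 267000000 = 0.0299625 ms.
Propagation delay = d/s = 40000 m / 300000000 m/s = 0.133333 ms.
Total = 0.163 ms.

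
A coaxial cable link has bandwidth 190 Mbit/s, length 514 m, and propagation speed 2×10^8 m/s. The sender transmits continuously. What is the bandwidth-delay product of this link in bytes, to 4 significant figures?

Propagation delay = 514 / 200000000 = 2.57e-06 s.
BDP = R × t_prop = 190000000 × 2.57e-06 = 488.3 bits.
In bytes: 488.3/8 = 61.04 bytes.

61.04 bytes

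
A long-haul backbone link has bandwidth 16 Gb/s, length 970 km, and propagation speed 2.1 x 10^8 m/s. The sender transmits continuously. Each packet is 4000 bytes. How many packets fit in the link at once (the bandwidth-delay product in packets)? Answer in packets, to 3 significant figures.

2310 packets

Propagation delay = 970000 / 210000000 = 0.00461905 s.
BDP = R × t_prop = 16000000000 × 0.00461905 = 73904800 bits.
In packets of 32000 bits: 2310 packets.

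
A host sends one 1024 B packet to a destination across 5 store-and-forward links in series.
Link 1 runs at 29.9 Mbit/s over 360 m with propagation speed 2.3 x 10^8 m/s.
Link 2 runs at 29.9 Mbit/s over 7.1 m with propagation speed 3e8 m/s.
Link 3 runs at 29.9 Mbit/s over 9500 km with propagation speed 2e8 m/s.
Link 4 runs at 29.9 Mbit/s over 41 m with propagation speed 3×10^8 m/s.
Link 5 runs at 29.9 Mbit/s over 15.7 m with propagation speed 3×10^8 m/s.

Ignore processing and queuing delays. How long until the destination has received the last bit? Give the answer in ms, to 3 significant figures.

48.9 ms

L = 1024 × 8 = 8192 bits.
Transmission delay per hop = L/R = 8192/29900000 = 0.27398 ms; 5 hops → 1.3699 ms.
Propagation delays (d/s per hop): 0.00156522, 2.36667e-05, 47.5, 0.000136667, 5.23333e-05 ms; sum = 47.5018 ms.
End-to-end = 48.9 ms.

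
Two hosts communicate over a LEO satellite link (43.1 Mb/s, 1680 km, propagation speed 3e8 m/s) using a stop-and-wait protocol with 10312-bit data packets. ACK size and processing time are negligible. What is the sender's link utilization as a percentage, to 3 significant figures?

2.09 %

t_tx = L/R = 10312/43100000 = 0.000239258 s.
t_prop = 1680000/300000000 = 0.0056 s; RTT = 0.0112 s.
Cycle = t_tx + RTT = 0.0114393 s.
Utilization = t_tx / cycle = 0.000239258/0.0114393 = 2.09 %.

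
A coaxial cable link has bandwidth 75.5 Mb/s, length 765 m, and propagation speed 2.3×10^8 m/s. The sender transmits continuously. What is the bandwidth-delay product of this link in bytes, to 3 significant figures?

Propagation delay = 765 / 2.3e+08 = 3.32609e-06 s.
BDP = R × t_prop = 75500000 × 3.32609e-06 = 251.12 bits.
In bytes: 251.12/8 = 31.4 bytes.

31.4 bytes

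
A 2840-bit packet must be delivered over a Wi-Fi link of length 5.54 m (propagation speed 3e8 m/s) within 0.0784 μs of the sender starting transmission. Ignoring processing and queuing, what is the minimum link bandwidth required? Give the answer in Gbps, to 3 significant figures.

47.4 Gbps

Propagation delay = 5.54 / 300000000 = 0.0184667 μs.
Transmission budget = 0.0784 − 0.0184667 = 0.0599333 μs.
R ≥ L / t_tx = 2840 bits / 5.99333e-08 s = 47.4 Gbps.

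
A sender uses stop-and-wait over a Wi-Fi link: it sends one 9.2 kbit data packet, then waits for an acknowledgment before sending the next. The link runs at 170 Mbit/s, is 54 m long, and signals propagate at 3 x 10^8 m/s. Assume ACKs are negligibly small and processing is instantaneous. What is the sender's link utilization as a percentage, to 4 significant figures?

t_tx = L/R = 9200/170000000 = 5.41176e-05 s.
t_prop = 54/300000000 = 1.8e-07 s; RTT = 3.6e-07 s.
Cycle = t_tx + RTT = 5.44776e-05 s.
Utilization = t_tx / cycle = 5.41176e-05/5.44776e-05 = 99.34 %.

99.34 %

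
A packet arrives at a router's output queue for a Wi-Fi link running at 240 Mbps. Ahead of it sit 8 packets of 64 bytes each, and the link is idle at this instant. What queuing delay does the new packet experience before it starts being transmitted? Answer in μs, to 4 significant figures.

Each queued packet: L/R = 512/240000000 = 2.13333 μs.
8 queued → 17.0667 μs.
Queuing delay = 17.07 μs.

17.07 μs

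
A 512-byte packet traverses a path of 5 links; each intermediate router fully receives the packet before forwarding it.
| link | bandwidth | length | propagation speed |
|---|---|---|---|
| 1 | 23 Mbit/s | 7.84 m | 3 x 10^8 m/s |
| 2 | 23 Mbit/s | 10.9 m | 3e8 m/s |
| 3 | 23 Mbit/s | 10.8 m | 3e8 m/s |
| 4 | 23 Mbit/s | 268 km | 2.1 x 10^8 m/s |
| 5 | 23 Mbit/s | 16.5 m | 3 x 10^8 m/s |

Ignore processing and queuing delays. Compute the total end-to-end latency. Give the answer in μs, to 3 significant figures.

L = 512 × 8 = 4096 bits.
Transmission delay per hop = L/R = 4096/23000000 = 178.087 μs; 5 hops → 890.435 μs.
Propagation delays (d/s per hop): 0.0261333, 0.0363333, 0.036, 1276.19, 0.055 μs; sum = 1276.34 μs.
End-to-end = 2170 μs.

2170 μs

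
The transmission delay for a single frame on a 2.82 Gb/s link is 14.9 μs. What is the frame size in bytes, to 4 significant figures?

L = R × t_tx = 2820000000 b/s × 1.49e-05 s = 42018 bits.
In bytes: 42018 / 8 = 5252 bytes.

5252 bytes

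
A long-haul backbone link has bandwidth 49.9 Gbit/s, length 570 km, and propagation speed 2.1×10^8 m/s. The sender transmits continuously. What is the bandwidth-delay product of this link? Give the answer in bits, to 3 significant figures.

135000000 bits

Propagation delay = 570000 / 210000000 = 0.00271429 s.
BDP = R × t_prop = 49900000000 × 0.00271429 = 135443000 bits.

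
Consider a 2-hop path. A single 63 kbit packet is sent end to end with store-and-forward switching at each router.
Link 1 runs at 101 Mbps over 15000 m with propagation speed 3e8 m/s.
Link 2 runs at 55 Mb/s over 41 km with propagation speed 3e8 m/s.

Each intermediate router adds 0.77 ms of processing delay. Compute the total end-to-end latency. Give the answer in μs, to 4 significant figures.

L = 63000 bits.
Transmission delays (L/R per hop): 623.762, 1145.45 μs; sum = 1769.22 μs.
Propagation delays (d/s per hop): 50, 136.667 μs; sum = 186.667 μs.
Processing at 1 router(s): 1 × 0.77 ms = 770 μs.
End-to-end = 2726 μs.

2726 μs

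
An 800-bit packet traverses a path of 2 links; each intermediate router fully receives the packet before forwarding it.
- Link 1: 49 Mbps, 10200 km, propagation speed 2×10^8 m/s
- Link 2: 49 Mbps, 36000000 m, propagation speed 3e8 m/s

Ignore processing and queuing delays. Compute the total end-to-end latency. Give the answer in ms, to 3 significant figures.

171 ms

Transmission delay per hop = L/R = 800/49000000 = 0.0163265 ms; 2 hops → 0.0326531 ms.
Propagation delays (d/s per hop): 51, 120 ms; sum = 171 ms.
End-to-end = 171 ms.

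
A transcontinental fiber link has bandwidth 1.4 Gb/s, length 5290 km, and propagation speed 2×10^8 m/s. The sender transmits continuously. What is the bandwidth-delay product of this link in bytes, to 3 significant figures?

Propagation delay = 5290000 / 200000000 = 0.02645 s.
BDP = R × t_prop = 1400000000 × 0.02645 = 37030000 bits.
In bytes: 37030000/8 = 4630000 bytes.

4630000 bytes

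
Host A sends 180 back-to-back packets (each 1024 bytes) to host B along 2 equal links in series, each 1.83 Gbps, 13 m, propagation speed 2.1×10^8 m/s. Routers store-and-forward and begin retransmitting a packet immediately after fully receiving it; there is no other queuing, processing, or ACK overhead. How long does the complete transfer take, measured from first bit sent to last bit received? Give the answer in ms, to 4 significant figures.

0.8104 ms

Per-hop transmission t_tx = L/R = 8192/1830000000 = 0.0044765 ms.
Per-hop propagation t_prop = 13/210000000 = 6.19048e-05 ms.
Pipeline fill: first packet needs 2·t_tx to clear all hops; remaining 179 packets each add one t_tx.
Total = (2+180-1)·t_tx + 2·t_prop = 181·0.0044765 + 2·6.19048e-05 = 0.8104 ms.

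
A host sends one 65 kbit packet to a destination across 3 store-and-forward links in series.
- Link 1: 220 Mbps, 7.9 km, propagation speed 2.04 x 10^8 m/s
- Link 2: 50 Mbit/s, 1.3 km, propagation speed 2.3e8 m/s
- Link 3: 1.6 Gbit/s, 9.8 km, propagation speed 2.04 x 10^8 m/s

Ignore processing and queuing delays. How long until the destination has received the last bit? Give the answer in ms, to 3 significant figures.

1.73 ms

L = 65000 bits.
Transmission delays (L/R per hop): 0.295455, 1.3, 0.040625 ms; sum = 1.63608 ms.
Propagation delays (d/s per hop): 0.0387255, 0.00565217, 0.0480392 ms; sum = 0.0924169 ms.
End-to-end = 1.73 ms.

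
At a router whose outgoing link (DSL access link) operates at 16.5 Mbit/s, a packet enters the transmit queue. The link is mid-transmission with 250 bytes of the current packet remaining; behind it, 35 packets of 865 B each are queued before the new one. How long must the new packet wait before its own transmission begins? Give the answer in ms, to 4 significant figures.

14.80 ms

Each queued packet: L/R = 6920/16500000 = 0.419394 ms.
35 queued → 14.6788 ms.
Plus remaining 2000 bits of current packet: 0.121212 ms.
Queuing delay = 14.80 ms.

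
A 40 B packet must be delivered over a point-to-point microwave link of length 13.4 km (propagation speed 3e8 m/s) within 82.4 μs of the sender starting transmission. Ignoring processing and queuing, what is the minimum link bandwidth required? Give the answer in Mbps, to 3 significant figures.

L = 320 bits.
Propagation delay = 13400 / 300000000 = 44.6667 μs.
Transmission budget = 82.4 − 44.6667 = 37.7333 μs.
R ≥ L / t_tx = 320 bits / 3.77333e-05 s = 8.48 Mbps.

8.48 Mbps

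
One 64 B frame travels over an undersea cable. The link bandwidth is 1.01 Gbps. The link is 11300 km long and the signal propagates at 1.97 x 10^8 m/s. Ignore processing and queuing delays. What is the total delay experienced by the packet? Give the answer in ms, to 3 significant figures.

57.4 ms

L = 64 × 8 = 512 bits.
Transmission delay = L/R = 512 / 1010000000 = 0.000506931 ms.
Propagation delay = d/s = 11300000 m / 197000000 m/s = 57.3604 ms.
Total = 57.4 ms.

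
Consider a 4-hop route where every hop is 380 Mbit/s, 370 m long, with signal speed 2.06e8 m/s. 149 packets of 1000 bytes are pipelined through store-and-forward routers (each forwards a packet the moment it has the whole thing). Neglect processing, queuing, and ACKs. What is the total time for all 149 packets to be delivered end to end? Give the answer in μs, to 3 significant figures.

Per-hop transmission t_tx = L/R = 8000/380000000 = 21.0526 μs.
Per-hop propagation t_prop = 370/206000000 = 1.79612 μs.
Pipeline fill: first packet needs 4·t_tx to clear all hops; remaining 148 packets each add one t_tx.
Total = (4+149-1)·t_tx + 4·t_prop = 152·21.0526 + 4·1.79612 = 3210 μs.

3210 μs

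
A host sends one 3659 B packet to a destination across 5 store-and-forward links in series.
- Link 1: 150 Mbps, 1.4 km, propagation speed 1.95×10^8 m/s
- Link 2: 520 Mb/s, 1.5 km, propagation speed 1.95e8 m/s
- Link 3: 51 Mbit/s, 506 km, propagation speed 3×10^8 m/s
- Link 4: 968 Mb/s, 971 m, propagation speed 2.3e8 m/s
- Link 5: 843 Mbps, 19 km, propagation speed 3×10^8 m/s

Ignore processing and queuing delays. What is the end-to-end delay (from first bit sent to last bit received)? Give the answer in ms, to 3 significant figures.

2.66 ms

L = 3659 × 8 = 29272 bits.
Transmission delays (L/R per hop): 0.195147, 0.0562923, 0.573961, 0.0302397, 0.0347236 ms; sum = 0.890363 ms.
Propagation delays (d/s per hop): 0.00717949, 0.00769231, 1.68667, 0.00422174, 0.0633333 ms; sum = 1.76909 ms.
End-to-end = 2.66 ms.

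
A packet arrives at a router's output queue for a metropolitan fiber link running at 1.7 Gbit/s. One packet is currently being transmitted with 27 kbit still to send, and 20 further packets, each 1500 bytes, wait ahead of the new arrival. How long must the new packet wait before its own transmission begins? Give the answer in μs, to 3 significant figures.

157 μs

Each queued packet: L/R = 12000/1700000000 = 7.05882 μs.
20 queued → 141.176 μs.
Plus remaining 27000 bits of current packet: 15.8824 μs.
Queuing delay = 157 μs.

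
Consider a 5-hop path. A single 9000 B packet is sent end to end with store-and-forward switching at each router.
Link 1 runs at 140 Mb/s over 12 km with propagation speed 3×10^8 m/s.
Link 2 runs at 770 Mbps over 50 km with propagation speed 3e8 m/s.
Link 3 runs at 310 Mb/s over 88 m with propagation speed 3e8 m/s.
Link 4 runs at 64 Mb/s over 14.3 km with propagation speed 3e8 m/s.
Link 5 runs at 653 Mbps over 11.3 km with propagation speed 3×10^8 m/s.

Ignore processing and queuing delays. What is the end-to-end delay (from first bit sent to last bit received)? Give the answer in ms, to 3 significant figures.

L = 9000 × 8 = 72000 bits.
Transmission delays (L/R per hop): 0.514286, 0.0935065, 0.232258, 1.125, 0.11026 ms; sum = 2.07531 ms.
Propagation delays (d/s per hop): 0.04, 0.166667, 0.000293333, 0.0476667, 0.0376667 ms; sum = 0.292293 ms.
End-to-end = 2.37 ms.

2.37 ms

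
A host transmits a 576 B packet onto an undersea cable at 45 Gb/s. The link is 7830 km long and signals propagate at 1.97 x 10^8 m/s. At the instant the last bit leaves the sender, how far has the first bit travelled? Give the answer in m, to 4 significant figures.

20.17 m

t_tx = L/R = 4608/45000000000 = 1.024e-07 s.
Distance = s × t_tx = 197000000 × 1.024e-07 = 20.17 m.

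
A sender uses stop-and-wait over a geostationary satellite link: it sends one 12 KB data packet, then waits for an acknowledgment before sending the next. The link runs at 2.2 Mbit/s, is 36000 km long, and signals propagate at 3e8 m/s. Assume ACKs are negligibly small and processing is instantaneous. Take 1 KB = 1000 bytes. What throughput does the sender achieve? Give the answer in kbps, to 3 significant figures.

338 kbps

t_tx = L/R = 96000/2200000 = 0.0436364 s.
t_prop = 36000000/300000000 = 0.12 s; RTT = 0.24 s.
Cycle = t_tx + RTT = 0.283636 s.
Throughput = L / cycle = 96000 / 0.283636 = 338 kbps.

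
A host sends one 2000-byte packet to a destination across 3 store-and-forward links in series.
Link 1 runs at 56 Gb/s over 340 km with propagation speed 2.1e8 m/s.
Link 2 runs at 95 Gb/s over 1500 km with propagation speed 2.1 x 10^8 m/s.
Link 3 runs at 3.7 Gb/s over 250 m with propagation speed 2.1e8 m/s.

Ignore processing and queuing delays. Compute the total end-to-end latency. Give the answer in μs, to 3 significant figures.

8770 μs

L = 2000 × 8 = 16000 bits.
Transmission delays (L/R per hop): 0.285714, 0.168421, 4.32432 μs; sum = 4.77846 μs.
Propagation delays (d/s per hop): 1619.05, 7142.86, 1.19048 μs; sum = 8763.1 μs.
End-to-end = 8770 μs.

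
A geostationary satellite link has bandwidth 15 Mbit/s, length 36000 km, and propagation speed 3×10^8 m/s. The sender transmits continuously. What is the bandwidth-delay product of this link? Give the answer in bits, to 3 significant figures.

Propagation delay = 36000000 / 300000000 = 0.12 s.
BDP = R × t_prop = 15000000 × 0.12 = 1800000 bits.

1800000 bits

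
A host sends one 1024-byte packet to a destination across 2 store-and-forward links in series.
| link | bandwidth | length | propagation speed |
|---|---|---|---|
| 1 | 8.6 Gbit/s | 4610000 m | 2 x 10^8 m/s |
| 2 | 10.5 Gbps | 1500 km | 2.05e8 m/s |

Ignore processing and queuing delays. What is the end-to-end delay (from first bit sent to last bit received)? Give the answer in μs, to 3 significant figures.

30400 μs

L = 1024 × 8 = 8192 bits.
Transmission delays (L/R per hop): 0.952558, 0.78019 μs; sum = 1.73275 μs.
Propagation delays (d/s per hop): 23050, 7317.07 μs; sum = 30367.1 μs.
End-to-end = 30400 μs.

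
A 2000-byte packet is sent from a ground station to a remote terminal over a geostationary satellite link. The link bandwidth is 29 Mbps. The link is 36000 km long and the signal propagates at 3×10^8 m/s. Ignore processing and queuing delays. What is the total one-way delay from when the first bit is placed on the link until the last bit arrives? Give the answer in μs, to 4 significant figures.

L = 2000 × 8 = 16000 bits.
Transmission delay = L/R = 16000 / 29000000 = 551.724 μs.
Propagation delay = d/s = 36000000 m / 300000000 m/s = 120000 μs.
Total = 120600 μs.

120600 μs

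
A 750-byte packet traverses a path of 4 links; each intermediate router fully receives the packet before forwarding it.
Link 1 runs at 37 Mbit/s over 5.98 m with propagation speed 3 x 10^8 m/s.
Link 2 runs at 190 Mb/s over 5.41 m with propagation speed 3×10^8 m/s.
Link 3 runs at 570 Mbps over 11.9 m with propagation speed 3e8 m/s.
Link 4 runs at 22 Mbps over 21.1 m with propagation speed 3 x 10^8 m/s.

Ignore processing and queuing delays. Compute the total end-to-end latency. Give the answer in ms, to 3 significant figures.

L = 750 × 8 = 6000 bits.
Transmission delays (L/R per hop): 0.162162, 0.0315789, 0.0105263, 0.272727 ms; sum = 0.476995 ms.
Propagation delays (d/s per hop): 1.99333e-05, 1.80333e-05, 3.96667e-05, 7.03333e-05 ms; sum = 0.000147967 ms.
End-to-end = 0.477 ms.

0.477 ms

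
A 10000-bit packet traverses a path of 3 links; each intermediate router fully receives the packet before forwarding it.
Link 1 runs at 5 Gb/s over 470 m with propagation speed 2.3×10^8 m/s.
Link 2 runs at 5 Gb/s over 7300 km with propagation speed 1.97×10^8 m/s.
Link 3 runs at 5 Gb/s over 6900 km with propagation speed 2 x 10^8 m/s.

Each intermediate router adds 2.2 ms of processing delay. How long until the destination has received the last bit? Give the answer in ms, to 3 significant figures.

76.0 ms

Transmission delay per hop = L/R = 10000/5000000000 = 0.002 ms; 3 hops → 0.006 ms.
Propagation delays (d/s per hop): 0.00204348, 37.0558, 34.5 ms; sum = 71.5579 ms.
Processing at 2 router(s): 2 × 2.2 ms = 4.4 ms.
End-to-end = 76.0 ms.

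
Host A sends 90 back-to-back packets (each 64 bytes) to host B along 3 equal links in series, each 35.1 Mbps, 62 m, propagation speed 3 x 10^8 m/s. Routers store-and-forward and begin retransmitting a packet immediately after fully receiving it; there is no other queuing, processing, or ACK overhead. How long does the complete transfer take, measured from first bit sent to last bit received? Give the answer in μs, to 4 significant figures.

Per-hop transmission t_tx = L/R = 512/35100000 = 14.5869 μs.
Per-hop propagation t_prop = 62/300000000 = 0.206667 μs.
Pipeline fill: first packet needs 3·t_tx to clear all hops; remaining 89 packets each add one t_tx.
Total = (3+90-1)·t_tx + 3·t_prop = 92·14.5869 + 3·0.206667 = 1343 μs.

1343 μs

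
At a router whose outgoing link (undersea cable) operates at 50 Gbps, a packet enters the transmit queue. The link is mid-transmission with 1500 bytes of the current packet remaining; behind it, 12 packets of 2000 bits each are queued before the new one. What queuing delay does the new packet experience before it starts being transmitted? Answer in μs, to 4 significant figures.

Each queued packet: L/R = 2000/50000000000 = 0.04 μs.
12 queued → 0.48 μs.
Plus remaining 12000 bits of current packet: 0.24 μs.
Queuing delay = 0.7200 μs.

0.7200 μs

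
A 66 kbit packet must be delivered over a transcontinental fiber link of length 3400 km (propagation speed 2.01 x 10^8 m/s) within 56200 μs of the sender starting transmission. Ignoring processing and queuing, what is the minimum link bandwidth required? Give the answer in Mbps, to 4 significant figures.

Propagation delay = 3400000 / 2.01e+08 = 16915.4 μs.
Transmission budget = 56200 − 16915.4 = 39284.6 μs.
R ≥ L / t_tx = 66000 bits / 0.0392846 s = 1.680 Mbps.

1.680 Mbps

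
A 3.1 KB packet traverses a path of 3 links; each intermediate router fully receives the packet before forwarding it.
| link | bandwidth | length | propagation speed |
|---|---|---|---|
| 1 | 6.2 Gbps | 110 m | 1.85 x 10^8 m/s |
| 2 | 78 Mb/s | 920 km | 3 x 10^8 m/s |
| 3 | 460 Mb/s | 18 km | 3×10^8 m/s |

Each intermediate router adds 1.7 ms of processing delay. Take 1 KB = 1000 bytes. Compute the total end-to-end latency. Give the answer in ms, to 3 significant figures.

L = 24800 bits.
Transmission delays (L/R per hop): 0.004, 0.317949, 0.053913 ms; sum = 0.375862 ms.
Propagation delays (d/s per hop): 0.000594595, 3.06667, 0.06 ms; sum = 3.12726 ms.
Processing at 2 router(s): 2 × 1.7 ms = 3.4 ms.
End-to-end = 6.90 ms.

6.90 ms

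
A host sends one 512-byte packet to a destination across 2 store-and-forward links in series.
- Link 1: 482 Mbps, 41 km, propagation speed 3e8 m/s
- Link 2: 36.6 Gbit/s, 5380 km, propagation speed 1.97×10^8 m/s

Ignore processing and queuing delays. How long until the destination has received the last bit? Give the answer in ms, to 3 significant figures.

L = 512 × 8 = 4096 bits.
Transmission delays (L/R per hop): 0.00849793, 0.000111913 ms; sum = 0.00860984 ms.
Propagation delays (d/s per hop): 0.136667, 27.3096 ms; sum = 27.4463 ms.
End-to-end = 27.5 ms.

27.5 ms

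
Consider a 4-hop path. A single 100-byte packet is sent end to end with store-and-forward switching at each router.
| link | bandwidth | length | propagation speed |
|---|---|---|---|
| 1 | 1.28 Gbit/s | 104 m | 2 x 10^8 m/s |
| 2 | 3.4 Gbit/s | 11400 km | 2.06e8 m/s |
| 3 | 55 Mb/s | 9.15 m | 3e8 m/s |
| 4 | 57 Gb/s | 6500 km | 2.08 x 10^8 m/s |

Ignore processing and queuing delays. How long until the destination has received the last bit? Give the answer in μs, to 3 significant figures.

L = 100 × 8 = 800 bits.
Transmission delays (L/R per hop): 0.625, 0.235294, 14.5455, 0.0140351 μs; sum = 15.4198 μs.
Propagation delays (d/s per hop): 0.52, 55339.8, 0.0305, 31250 μs; sum = 86590.4 μs.
End-to-end = 86600 μs.

86600 μs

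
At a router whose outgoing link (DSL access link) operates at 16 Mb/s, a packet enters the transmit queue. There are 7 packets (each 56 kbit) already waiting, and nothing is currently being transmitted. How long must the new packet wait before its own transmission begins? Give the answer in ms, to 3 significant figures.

24.5 ms

Each queued packet: L/R = 56000/16000000 = 3.5 ms.
7 queued → 24.5 ms.
Queuing delay = 24.5 ms.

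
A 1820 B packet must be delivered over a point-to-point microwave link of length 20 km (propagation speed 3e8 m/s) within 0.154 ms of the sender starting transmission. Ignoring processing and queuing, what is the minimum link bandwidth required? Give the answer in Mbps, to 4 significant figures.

166.7 Mbps

L = 14560 bits.
Propagation delay = 20000 / 300000000 = 0.0666667 ms.
Transmission budget = 0.154 − 0.0666667 = 0.0873333 ms.
R ≥ L / t_tx = 14560 bits / 8.73333e-05 s = 166.7 Mbps.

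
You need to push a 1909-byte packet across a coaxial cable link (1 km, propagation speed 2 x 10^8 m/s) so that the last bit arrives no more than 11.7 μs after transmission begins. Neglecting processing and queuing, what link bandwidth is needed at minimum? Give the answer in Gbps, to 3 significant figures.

2.28 Gbps

L = 15272 bits.
Propagation delay = 1000 / 200000000 = 5 μs.
Transmission budget = 11.7 − 5 = 6.7 μs.
R ≥ L / t_tx = 15272 bits / 6.7e-06 s = 2.28 Gbps.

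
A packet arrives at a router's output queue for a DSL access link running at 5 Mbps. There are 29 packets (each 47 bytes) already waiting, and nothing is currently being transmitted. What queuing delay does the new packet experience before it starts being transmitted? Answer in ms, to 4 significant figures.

Each queued packet: L/R = 376/5000000 = 0.0752 ms.
29 queued → 2.1808 ms.
Queuing delay = 2.181 ms.

2.181 ms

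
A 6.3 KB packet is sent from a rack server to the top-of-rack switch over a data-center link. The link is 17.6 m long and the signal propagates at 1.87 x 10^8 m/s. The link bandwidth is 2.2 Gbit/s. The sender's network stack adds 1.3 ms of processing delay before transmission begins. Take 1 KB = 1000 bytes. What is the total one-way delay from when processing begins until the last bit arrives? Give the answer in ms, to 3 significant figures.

L = 50400 bits.
Transmission delay = L/R = 50400 / 2200000000 = 0.0229091 ms.
Propagation delay = d/s = 17.6 m / 187000000 m/s = 9.41176e-05 ms.
Plus processing delay 1.3 ms = 1.3 ms.
Total = 1.32 ms.

1.32 ms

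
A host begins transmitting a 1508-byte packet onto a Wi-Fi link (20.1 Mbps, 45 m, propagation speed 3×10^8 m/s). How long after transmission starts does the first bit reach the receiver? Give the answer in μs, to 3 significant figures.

0.150 μs

First bit experiences only propagation delay: d/s = 45/300000000 = 0.150 μs.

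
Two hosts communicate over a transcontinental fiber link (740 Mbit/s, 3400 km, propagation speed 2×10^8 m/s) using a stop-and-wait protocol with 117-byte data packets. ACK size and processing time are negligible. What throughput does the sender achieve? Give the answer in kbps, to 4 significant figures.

27.53 kbps

t_tx = L/R = 936/740000000 = 1.26486e-06 s.
t_prop = 3400000/200000000 = 0.017 s; RTT = 0.034 s.
Cycle = t_tx + RTT = 0.0340013 s.
Throughput = L / cycle = 936 / 0.0340013 = 27.53 kbps.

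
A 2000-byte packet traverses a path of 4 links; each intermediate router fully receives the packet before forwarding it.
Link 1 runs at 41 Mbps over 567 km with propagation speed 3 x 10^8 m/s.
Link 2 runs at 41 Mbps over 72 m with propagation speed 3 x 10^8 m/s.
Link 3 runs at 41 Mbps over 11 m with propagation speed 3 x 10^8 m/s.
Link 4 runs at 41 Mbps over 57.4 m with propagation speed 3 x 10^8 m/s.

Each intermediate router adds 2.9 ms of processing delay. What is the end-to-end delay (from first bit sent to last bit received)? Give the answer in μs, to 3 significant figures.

12200 μs

L = 2000 × 8 = 16000 bits.
Transmission delay per hop = L/R = 16000/41000000 = 390.244 μs; 4 hops → 1560.98 μs.
Propagation delays (d/s per hop): 1890, 0.24, 0.0366667, 0.191333 μs; sum = 1890.47 μs.
Processing at 3 router(s): 3 × 2.9 ms = 8700 μs.
End-to-end = 12200 μs.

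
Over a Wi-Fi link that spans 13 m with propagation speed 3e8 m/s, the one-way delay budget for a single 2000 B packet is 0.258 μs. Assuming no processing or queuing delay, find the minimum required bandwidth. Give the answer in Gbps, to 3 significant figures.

74.5 Gbps

L = 16000 bits.
Propagation delay = 13 / 300000000 = 0.0433333 μs.
Transmission budget = 0.258 − 0.0433333 = 0.214667 μs.
R ≥ L / t_tx = 16000 bits / 2.14667e-07 s = 74.5 Gbps.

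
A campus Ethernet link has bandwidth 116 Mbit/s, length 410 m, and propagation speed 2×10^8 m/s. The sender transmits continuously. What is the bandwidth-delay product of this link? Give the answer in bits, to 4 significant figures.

237.8 bits

Propagation delay = 410 / 200000000 = 2.05e-06 s.
BDP = R × t_prop = 116000000 × 2.05e-06 = 237.8 bits.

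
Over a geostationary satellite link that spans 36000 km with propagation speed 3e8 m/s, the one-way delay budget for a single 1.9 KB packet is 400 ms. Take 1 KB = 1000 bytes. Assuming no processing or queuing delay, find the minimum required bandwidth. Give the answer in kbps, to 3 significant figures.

54.3 kbps

L = 15200 bits.
Propagation delay = 36000000 / 300000000 = 120 ms.
Transmission budget = 400 − 120 = 280 ms.
R ≥ L / t_tx = 15200 bits / 0.28 s = 54.3 kbps.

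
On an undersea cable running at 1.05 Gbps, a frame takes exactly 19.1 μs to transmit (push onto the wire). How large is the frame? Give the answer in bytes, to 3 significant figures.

L = R × t_tx = 1050000000 b/s × 1.91e-05 s = 20055 bits.
In bytes: 20055 / 8 = 2510 bytes.

2510 bytes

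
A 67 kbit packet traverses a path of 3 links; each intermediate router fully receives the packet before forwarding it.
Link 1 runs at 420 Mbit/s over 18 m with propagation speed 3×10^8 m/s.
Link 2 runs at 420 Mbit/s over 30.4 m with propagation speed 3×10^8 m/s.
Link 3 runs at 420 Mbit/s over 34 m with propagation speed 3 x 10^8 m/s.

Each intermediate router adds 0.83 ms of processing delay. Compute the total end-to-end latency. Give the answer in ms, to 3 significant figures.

2.14 ms

L = 67000 bits.
Transmission delay per hop = L/R = 67000/420000000 = 0.159524 ms; 3 hops → 0.478571 ms.
Propagation delays (d/s per hop): 6e-05, 0.000101333, 0.000113333 ms; sum = 0.000274667 ms.
Processing at 2 router(s): 2 × 0.83 ms = 1.66 ms.
End-to-end = 2.14 ms.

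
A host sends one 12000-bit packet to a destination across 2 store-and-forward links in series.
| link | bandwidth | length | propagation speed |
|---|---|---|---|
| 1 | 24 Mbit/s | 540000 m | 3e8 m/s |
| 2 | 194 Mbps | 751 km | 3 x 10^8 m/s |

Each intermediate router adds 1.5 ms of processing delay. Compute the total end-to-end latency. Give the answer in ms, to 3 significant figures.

Transmission delays (L/R per hop): 0.5, 0.0618557 ms; sum = 0.561856 ms.
Propagation delays (d/s per hop): 1.8, 2.50333 ms; sum = 4.30333 ms.
Processing at 1 router(s): 1 × 1.5 ms = 1.5 ms.
End-to-end = 6.37 ms.

6.37 ms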